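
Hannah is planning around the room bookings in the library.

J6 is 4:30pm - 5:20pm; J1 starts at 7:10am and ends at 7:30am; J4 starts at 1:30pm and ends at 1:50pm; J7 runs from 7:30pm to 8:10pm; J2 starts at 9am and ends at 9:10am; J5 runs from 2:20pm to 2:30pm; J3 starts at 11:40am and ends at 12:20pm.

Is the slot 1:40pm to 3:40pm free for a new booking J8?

J1: ends 7:30am at or before J8 starts 1:40pm → clear.
J2: ends 9:10am at or before J8 starts 1:40pm → clear.
J3: ends 12:20pm at or before J8 starts 1:40pm → clear.
J4: starts 1:30pm before J8 ends 3:40pm, and ends 1:50pm after J8 starts 1:40pm → overlap.
J5: starts 2:20pm before J8 ends 3:40pm, and ends 2:30pm after J8 starts 1:40pm → overlap.
J6: starts 4:30pm at or after J8 ends 3:40pm → clear.
J7: starts 7:30pm at or after J8 ends 3:40pm → clear.
J8 overlaps J4, J5.

No — it overlaps J4, J5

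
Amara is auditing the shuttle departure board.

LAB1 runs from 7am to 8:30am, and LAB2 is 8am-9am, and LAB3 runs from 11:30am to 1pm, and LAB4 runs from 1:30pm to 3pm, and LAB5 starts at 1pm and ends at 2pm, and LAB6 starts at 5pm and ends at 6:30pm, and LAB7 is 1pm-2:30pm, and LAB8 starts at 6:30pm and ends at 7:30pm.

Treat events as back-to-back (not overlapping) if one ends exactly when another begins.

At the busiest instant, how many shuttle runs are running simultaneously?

Sweep the timeline, counting +1 at each start and −1 at each end (ends before starts at a tie):
7am start LAB1 → 1
8am start LAB2 → 2
8:30am end LAB1 → 1
9am end LAB2 → 0
11:30am start LAB3 → 1
1pm end LAB3 → 0
1pm start LAB5 → 1
1pm start LAB7 → 2
1:30pm start LAB4 → 3
2pm end LAB5 → 2
2:30pm end LAB7 → 1
3pm end LAB4 → 0
5pm start LAB6 → 1
6:30pm end LAB6 → 0
6:30pm start LAB8 → 1
7:30pm end LAB8 → 0
Peak is 3, at 1:30pm (LAB4, LAB5, LAB7).

3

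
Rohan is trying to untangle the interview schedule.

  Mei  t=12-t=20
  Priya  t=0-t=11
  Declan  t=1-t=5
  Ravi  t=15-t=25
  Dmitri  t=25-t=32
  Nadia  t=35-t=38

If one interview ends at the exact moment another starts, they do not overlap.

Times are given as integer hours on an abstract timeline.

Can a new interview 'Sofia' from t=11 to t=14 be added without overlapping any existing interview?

Priya: ends t=11 at or before Sofia starts t=11 → clear.
Declan: ends t=5 at or before Sofia starts t=11 → clear.
Mei: starts t=12 before Sofia ends t=14, and ends t=20 after Sofia starts t=11 → overlap.
Ravi: starts t=15 at or after Sofia ends t=14 → clear.
Dmitri: starts t=25 at or after Sofia ends t=14 → clear.
Nadia: starts t=35 at or after Sofia ends t=14 → clear.
Sofia overlaps Mei.

No — it overlaps Mei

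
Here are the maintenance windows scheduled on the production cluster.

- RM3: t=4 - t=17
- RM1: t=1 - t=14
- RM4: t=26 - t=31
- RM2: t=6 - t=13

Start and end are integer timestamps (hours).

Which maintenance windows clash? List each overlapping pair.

RM1 & RM2, RM1 & RM3, RM2 & RM3

Sorted by start: RM1, RM3, RM2, RM4.
RM3 starts before RM1 ends → RM1 and RM3 overlap.
RM2 starts before RM1 ends → RM1 and RM2 overlap.
RM4 starts after RM1 ends.
RM2 starts before RM3 ends → RM3 and RM2 overlap.
RM4 starts after RM3 ends.
RM4 starts after RM2 ends.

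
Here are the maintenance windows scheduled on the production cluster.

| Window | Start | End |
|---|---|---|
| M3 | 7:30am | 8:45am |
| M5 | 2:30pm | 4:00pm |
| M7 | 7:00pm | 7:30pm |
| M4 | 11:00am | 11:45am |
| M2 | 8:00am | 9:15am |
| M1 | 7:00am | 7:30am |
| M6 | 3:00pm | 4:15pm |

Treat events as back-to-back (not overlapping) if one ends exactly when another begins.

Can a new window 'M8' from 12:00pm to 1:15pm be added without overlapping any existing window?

Yes — the slot is free

M1: ends 7:30am at or before M8 starts 12:00pm → clear.
M3: ends 8:45am at or before M8 starts 12:00pm → clear.
M2: ends 9:15am at or before M8 starts 12:00pm → clear.
M4: ends 11:45am at or before M8 starts 12:00pm → clear.
M5: starts 2:30pm at or after M8 ends 1:15pm → clear.
M6: starts 3:00pm at or after M8 ends 1:15pm → clear.
M7: starts 7:00pm at or after M8 ends 1:15pm → clear.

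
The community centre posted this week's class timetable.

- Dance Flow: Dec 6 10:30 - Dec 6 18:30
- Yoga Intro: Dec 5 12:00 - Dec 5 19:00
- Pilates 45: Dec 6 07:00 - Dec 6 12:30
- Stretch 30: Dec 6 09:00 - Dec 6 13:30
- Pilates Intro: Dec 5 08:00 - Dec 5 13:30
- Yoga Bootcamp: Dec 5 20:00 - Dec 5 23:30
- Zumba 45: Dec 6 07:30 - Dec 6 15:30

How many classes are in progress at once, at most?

Sweep the timeline, counting +1 at each start and −1 at each end (ends before starts at a tie):
Dec 5 08:00 start Pilates Intro → 1
Dec 5 12:00 start Yoga Intro → 2
Dec 5 13:30 end Pilates Intro → 1
Dec 5 19:00 end Yoga Intro → 0
Dec 5 20:00 start Yoga Bootcamp → 1
Dec 5 23:30 end Yoga Bootcamp → 0
Dec 6 07:00 start Pilates 45 → 1
Dec 6 07:30 start Zumba 45 → 2
Dec 6 09:00 start Stretch 30 → 3
Dec 6 10:30 start Dance Flow → 4
Dec 6 12:30 end Pilates 45 → 3
Dec 6 13:30 end Stretch 30 → 2
Dec 6 15:30 end Zumba 45 → 1
Dec 6 18:30 end Dance Flow → 0
Peak is 4, at Dec 6 10:30 (Dance Flow, Pilates 45, Stretch 30, Zumba 45).

4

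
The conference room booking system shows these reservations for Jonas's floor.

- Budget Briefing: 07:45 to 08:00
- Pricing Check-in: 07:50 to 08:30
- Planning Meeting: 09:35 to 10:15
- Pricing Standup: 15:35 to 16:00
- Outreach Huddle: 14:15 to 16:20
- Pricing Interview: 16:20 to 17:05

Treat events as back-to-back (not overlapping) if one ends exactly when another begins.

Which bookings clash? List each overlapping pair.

Budget Briefing & Pricing Check-in, Outreach Huddle & Pricing Standup

Sorted by start: Budget Briefing, Pricing Check-in, Planning Meeting, Outreach Huddle, Pricing Standup, Pricing Interview.
Pricing Check-in starts before Budget Briefing ends → Budget Briefing and Pricing Check-in overlap.
Planning Meeting starts after Budget Briefing ends — done with Budget Briefing.
Planning Meeting starts after Pricing Check-in ends — done with Pricing Check-in.
Outreach Huddle starts after Planning Meeting ends — done with Planning Meeting.
Pricing Standup starts before Outreach Huddle ends → Outreach Huddle and Pricing Standup overlap.
Pricing Interview starts exactly when Outreach Huddle ends (back-to-back, no overlap).
Pricing Interview starts after Pricing Standup ends.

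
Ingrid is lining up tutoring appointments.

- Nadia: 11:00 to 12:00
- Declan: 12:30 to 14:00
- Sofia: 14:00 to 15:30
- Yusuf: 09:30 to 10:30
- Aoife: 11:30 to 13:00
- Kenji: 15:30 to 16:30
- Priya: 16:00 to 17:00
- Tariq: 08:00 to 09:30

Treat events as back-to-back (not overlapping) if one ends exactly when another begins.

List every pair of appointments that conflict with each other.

Aoife & Declan, Aoife & Nadia, Kenji & Priya

Sorted by start: Tariq, Yusuf, Nadia, Aoife, Declan, Sofia, Kenji, Priya.
Yusuf starts exactly when Tariq ends (back-to-back, no overlap), so nothing later overlaps Tariq either.
Nadia starts after Yusuf ends, so nothing later overlaps Yusuf either.
Aoife starts before Nadia ends → Nadia and Aoife overlap.
Declan starts after Nadia ends, so nothing later overlaps Nadia either.
Declan starts before Aoife ends → Aoife and Declan overlap.
Sofia starts after Aoife ends, so nothing later overlaps Aoife either.
Sofia starts exactly when Declan ends (back-to-back, no overlap), so nothing later overlaps Declan either.
Kenji starts exactly when Sofia ends (back-to-back, no overlap), so nothing later overlaps Sofia either.
Priya starts before Kenji ends → Kenji and Priya overlap.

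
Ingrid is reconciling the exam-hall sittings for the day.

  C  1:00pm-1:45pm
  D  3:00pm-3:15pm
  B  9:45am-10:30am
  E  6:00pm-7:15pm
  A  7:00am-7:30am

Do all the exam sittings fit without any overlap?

Check each pair: they overlap iff neither finishes before the other starts.
Sorted by start: A, B, C, D, E.
B starts after A ends; A is clear from here.
C starts after B ends; B is clear from here.
D starts after C ends; C is clear from here.
E starts after D ends.
Every pair is clear; the schedule has no overlaps.

Yes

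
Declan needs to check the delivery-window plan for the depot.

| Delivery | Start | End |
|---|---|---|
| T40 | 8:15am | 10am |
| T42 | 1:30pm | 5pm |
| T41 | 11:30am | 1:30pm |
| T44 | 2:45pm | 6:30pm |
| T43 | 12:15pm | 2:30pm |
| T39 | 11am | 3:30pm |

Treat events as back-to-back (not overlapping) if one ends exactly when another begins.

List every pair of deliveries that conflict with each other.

T39 & T41, T39 & T42, T39 & T43, T39 & T44, T41 & T43, T42 & T43, T42 & T44

Check each pair: they overlap iff neither finishes before the other starts.
Sorted by start: T40, T39, T41, T43, T42, T44.
T39 starts after T40 ends — done with T40.
T41 starts before T39 ends → T39 and T41 overlap.
T43 starts before T39 ends → T39 and T43 overlap.
T42 starts before T39 ends → T39 and T42 overlap.
T44 starts before T39 ends → T39 and T44 overlap.
T43 starts before T41 ends → T41 and T43 overlap.
T42 starts exactly when T41 ends (back-to-back, no overlap) — done with T41.
T42 starts before T43 ends → T43 and T42 overlap.
T44 starts after T43 ends.
T44 starts before T42 ends → T42 and T44 overlap.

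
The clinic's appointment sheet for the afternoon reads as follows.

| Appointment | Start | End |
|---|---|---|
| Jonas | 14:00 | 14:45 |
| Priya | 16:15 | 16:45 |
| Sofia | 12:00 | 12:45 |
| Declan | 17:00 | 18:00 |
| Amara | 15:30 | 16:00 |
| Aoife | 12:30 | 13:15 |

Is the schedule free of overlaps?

Sorted by start: Sofia, Aoife, Jonas, Amara, Priya, Declan.
Aoife starts before Sofia ends → Sofia and Aoife overlap.
That's a conflict, so the schedule is not conflict-free.

No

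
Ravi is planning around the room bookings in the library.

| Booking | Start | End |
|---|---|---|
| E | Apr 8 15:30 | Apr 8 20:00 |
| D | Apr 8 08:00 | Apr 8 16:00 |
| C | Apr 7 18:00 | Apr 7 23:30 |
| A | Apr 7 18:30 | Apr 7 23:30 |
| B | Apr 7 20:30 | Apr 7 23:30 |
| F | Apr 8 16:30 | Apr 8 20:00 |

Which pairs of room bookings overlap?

A & B, A & C, B & C, D & E, E & F

Sorted by start: C, A, B, D, E, F.
A starts before C ends → C and A overlap.
B starts before C ends → C and B overlap.
D starts after C ends, so C has no further overlaps.
B starts before A ends → A and B overlap.
D starts after A ends, so A has no further overlaps.
D starts after B ends, so B has no further overlaps.
E starts before D ends → D and E overlap.
F starts after D ends.
F starts before E ends → E and F overlap.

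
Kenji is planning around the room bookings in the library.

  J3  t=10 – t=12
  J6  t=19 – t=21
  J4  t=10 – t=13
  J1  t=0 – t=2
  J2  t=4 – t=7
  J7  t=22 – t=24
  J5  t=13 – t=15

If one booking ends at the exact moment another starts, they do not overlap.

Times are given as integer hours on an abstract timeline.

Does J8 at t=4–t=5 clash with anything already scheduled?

J1: ends t=2 at or before J8 starts t=4 → clear.
J2: starts t=4 before J8 ends t=5, and ends t=7 after J8 starts t=4 → overlap.
J3: starts t=10 at or after J8 ends t=5 → clear.
J4: starts t=10 at or after J8 ends t=5 → clear.
J5: starts t=13 at or after J8 ends t=5 → clear.
J6: starts t=19 at or after J8 ends t=5 → clear.
J7: starts t=22 at or after J8 ends t=5 → clear.
J8 overlaps J2.

Yes — it overlaps J2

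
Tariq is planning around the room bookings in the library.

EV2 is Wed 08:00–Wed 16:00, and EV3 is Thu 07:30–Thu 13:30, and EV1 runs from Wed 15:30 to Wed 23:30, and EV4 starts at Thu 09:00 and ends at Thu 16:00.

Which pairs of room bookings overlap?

Sorted by start: EV2, EV1, EV3, EV4.
EV1 starts before EV2 ends → EV2 and EV1 overlap.
EV3 starts after EV2 ends; EV2 is clear from here.
EV3 starts after EV1 ends; EV1 is clear from here.
EV4 starts before EV3 ends → EV3 and EV4 overlap.

EV1 & EV2, EV3 & EV4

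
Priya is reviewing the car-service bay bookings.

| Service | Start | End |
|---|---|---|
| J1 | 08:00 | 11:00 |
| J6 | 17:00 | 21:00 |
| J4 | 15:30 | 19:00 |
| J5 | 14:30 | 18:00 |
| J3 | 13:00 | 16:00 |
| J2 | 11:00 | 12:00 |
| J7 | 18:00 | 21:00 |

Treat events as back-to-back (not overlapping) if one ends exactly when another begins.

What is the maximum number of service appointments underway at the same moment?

3

Sweep the timeline, counting +1 at each start and −1 at each end (ends before starts at a tie):
08:00 start J1 → 1
11:00 end J1 → 0
11:00 start J2 → 1
12:00 end J2 → 0
13:00 start J3 → 1
14:30 start J5 → 2
15:30 start J4 → 3
16:00 end J3 → 2
17:00 start J6 → 3
18:00 end J5 → 2
18:00 start J7 → 3
19:00 end J4 → 2
21:00 end J6 → 1
21:00 end J7 → 0
Peak is 3, at 15:30 (J3, J4, J5).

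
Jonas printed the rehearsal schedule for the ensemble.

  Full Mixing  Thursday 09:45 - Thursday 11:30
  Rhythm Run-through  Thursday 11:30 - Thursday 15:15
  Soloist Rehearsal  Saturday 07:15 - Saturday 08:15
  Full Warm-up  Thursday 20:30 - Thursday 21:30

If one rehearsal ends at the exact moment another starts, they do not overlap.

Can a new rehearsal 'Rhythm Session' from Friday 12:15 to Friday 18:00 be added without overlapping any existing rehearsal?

Full Mixing: ends Thursday 11:30 at or before Rhythm Session starts Friday 12:15 → clear.
Rhythm Run-through: ends Thursday 15:15 at or before Rhythm Session starts Friday 12:15 → clear.
Full Warm-up: ends Thursday 21:30 at or before Rhythm Session starts Friday 12:15 → clear.
Soloist Rehearsal: starts Saturday 07:15 at or after Rhythm Session ends Friday 18:00 → clear.

Yes — the slot is free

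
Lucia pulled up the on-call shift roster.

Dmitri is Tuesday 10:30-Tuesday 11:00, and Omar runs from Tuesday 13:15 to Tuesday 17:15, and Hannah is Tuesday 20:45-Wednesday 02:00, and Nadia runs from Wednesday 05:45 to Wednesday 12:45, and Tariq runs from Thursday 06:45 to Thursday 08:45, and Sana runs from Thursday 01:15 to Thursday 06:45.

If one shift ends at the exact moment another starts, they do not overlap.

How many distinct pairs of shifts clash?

0

Check each pair: they overlap iff neither finishes before the other starts.
Sorted by start: Dmitri, Omar, Hannah, Nadia, Sana, Tariq.
Omar starts after Dmitri ends; Dmitri is clear from here.
Hannah starts after Omar ends; Omar is clear from here.
Nadia starts after Hannah ends; Hannah is clear from here.
Sana starts after Nadia ends; Nadia is clear from here.
Tariq starts exactly when Sana ends (back-to-back, no overlap).
No pair overlaps.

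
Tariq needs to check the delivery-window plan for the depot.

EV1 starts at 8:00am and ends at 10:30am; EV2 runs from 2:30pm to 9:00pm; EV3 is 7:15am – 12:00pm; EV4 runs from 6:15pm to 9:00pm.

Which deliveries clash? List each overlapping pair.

Check each pair: they overlap iff neither finishes before the other starts.
Sorted by start: EV3, EV1, EV2, EV4.
EV1 starts before EV3 ends → EV3 and EV1 overlap.
EV2 starts after EV3 ends; EV3 is clear from here.
EV2 starts after EV1 ends; EV1 is clear from here.
EV4 starts before EV2 ends → EV2 and EV4 overlap.

EV1 & EV3, EV2 & EV4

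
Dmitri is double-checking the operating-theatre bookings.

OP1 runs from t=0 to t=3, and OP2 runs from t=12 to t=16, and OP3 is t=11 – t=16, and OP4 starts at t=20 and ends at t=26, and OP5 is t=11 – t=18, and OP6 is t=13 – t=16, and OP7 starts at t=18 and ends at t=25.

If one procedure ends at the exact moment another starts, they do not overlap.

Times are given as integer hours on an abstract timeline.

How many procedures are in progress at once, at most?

4

Sort all start/end points and keep a running count:
t=0 start OP1 → 1
t=3 end OP1 → 0
t=11 start OP3 → 1
t=11 start OP5 → 2
t=12 start OP2 → 3
t=13 start OP6 → 4
t=16 end OP2 → 3
t=16 end OP3 → 2
t=16 end OP6 → 1
t=18 end OP5 → 0
t=18 start OP7 → 1
t=20 start OP4 → 2
t=25 end OP7 → 1
t=26 end OP4 → 0
Peak is 4, at t=13 (OP2, OP3, OP5, OP6).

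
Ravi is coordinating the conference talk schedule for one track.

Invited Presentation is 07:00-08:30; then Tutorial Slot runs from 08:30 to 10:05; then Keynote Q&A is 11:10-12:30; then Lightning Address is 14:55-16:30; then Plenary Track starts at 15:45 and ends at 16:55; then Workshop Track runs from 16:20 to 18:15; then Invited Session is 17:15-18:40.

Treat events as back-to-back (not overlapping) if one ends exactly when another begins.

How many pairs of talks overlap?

Sorted by start: Invited Presentation, Tutorial Slot, Keynote Q&A, Lightning Address, Plenary Track, Workshop Track, Invited Session.
Tutorial Slot starts exactly when Invited Presentation ends (back-to-back, no overlap), so nothing later overlaps Invited Presentation either.
Keynote Q&A starts after Tutorial Slot ends, so nothing later overlaps Tutorial Slot either.
Lightning Address starts after Keynote Q&A ends, so nothing later overlaps Keynote Q&A either.
Plenary Track starts before Lightning Address ends → Lightning Address and Plenary Track overlap.
Workshop Track starts before Lightning Address ends → Lightning Address and Workshop Track overlap.
Invited Session starts after Lightning Address ends.
Workshop Track starts before Plenary Track ends → Plenary Track and Workshop Track overlap.
Invited Session starts after Plenary Track ends.
Invited Session starts before Workshop Track ends → Workshop Track and Invited Session overlap.
Overlapping pairs: Invited Session & Workshop Track, Lightning Address & Plenary Track, Lightning Address & Workshop Track, Plenary Track & Workshop Track — 4 in total.

4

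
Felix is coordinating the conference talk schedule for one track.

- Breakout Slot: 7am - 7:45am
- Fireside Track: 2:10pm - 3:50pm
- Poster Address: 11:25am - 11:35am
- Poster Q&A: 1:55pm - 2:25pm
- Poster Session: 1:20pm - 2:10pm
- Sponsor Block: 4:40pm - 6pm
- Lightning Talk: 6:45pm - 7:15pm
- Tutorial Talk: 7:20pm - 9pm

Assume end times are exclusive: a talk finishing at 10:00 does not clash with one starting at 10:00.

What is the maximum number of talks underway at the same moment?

2

Walk through starts and ends in time order (an end at T is processed before a start at T):
7am start Breakout Slot → 1
7:45am end Breakout Slot → 0
11:25am start Poster Address → 1
11:35am end Poster Address → 0
1:20pm start Poster Session → 1
1:55pm start Poster Q&A → 2
2:10pm end Poster Session → 1
2:10pm start Fireside Track → 2
2:25pm end Poster Q&A → 1
3:50pm end Fireside Track → 0
4:40pm start Sponsor Block → 1
6pm end Sponsor Block → 0
6:45pm start Lightning Talk → 1
7:15pm end Lightning Talk → 0
7:20pm start Tutorial Talk → 1
9pm end Tutorial Talk → 0
Peak is 2, at 1:55pm (Poster Q&A, Poster Session).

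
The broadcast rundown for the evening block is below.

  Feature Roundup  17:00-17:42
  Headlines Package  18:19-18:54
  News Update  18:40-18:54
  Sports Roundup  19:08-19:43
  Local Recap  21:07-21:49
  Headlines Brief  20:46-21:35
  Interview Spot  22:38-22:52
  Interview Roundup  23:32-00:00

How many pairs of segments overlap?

2

Sorted by start: Feature Roundup, Headlines Package, News Update, Sports Roundup, Headlines Brief, Local Recap, Interview Spot, Interview Roundup.
Headlines Package starts after Feature Roundup ends; Feature Roundup is clear from here.
News Update starts before Headlines Package ends → Headlines Package and News Update overlap.
Sports Roundup starts after Headlines Package ends; Headlines Package is clear from here.
Sports Roundup starts after News Update ends; News Update is clear from here.
Headlines Brief starts after Sports Roundup ends; Sports Roundup is clear from here.
Local Recap starts before Headlines Brief ends → Headlines Brief and Local Recap overlap.
Interview Spot starts after Headlines Brief ends; Headlines Brief is clear from here.
Interview Spot starts after Local Recap ends; Local Recap is clear from here.
Interview Roundup starts after Interview Spot ends.
Overlapping pairs: Headlines Brief & Local Recap, Headlines Package & News Update — 2 in total.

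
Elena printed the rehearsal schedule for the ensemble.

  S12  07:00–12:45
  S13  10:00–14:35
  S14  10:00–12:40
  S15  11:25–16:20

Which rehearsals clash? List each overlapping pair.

S12 & S13, S12 & S14, S12 & S15, S13 & S14, S13 & S15, S14 & S15

Two intervals overlap when each starts before the other ends.
Sorted by start: S12, S13, S14, S15.
S13 starts before S12 ends → S12 and S13 overlap.
S14 starts before S12 ends → S12 and S14 overlap.
S15 starts before S12 ends → S12 and S15 overlap.
S14 starts before S13 ends → S13 and S14 overlap.
S15 starts before S13 ends → S13 and S15 overlap.
S15 starts before S14 ends → S14 and S15 overlap.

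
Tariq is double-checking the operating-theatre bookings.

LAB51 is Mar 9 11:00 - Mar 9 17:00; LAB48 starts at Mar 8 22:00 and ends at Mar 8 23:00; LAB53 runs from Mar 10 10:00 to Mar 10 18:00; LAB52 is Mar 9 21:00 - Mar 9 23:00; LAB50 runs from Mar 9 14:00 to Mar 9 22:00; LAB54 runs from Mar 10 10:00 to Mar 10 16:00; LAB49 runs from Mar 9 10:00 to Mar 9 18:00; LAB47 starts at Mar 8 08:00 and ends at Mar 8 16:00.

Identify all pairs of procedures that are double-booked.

Sorted by start: LAB47, LAB48, LAB49, LAB51, LAB50, LAB52, LAB53, LAB54.
LAB48 starts after LAB47 ends; LAB47 is clear from here.
LAB49 starts after LAB48 ends; LAB48 is clear from here.
LAB51 starts before LAB49 ends → LAB49 and LAB51 overlap.
LAB50 starts before LAB49 ends → LAB49 and LAB50 overlap.
LAB52 starts after LAB49 ends; LAB49 is clear from here.
LAB50 starts before LAB51 ends → LAB51 and LAB50 overlap.
LAB52 starts after LAB51 ends; LAB51 is clear from here.
LAB52 starts before LAB50 ends → LAB50 and LAB52 overlap.
LAB53 starts after LAB50 ends; LAB50 is clear from here.
LAB53 starts after LAB52 ends; LAB52 is clear from here.
LAB54 starts before LAB53 ends → LAB53 and LAB54 overlap.

LAB49 & LAB50, LAB49 & LAB51, LAB50 & LAB51, LAB50 & LAB52, LAB53 & LAB54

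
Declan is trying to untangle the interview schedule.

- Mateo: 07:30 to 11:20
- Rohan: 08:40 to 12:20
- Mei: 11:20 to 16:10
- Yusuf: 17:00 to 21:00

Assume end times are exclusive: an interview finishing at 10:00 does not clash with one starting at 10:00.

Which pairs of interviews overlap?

Two intervals overlap when each starts before the other ends.
Sorted by start: Mateo, Rohan, Mei, Yusuf.
Rohan starts before Mateo ends → Mateo and Rohan overlap.
Mei starts exactly when Mateo ends (back-to-back, no overlap), so nothing later overlaps Mateo either.
Mei starts before Rohan ends → Rohan and Mei overlap.
Yusuf starts after Rohan ends.
Yusuf starts after Mei ends.

Mateo & Rohan, Mei & Rohan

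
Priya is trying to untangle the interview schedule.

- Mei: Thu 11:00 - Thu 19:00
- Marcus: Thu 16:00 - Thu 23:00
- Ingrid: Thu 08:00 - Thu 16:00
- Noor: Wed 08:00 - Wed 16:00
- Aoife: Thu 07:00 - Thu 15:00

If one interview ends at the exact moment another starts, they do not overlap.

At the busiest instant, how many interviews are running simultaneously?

Walk through starts and ends in time order (an end at T is processed before a start at T):
Wed 08:00 start Noor → 1
Wed 16:00 end Noor → 0
Thu 07:00 start Aoife → 1
Thu 08:00 start Ingrid → 2
Thu 11:00 start Mei → 3
Thu 15:00 end Aoife → 2
Thu 16:00 end Ingrid → 1
Thu 16:00 start Marcus → 2
Thu 19:00 end Mei → 1
Thu 23:00 end Marcus → 0
Peak is 3, at Thu 11:00 (Aoife, Ingrid, Mei).

3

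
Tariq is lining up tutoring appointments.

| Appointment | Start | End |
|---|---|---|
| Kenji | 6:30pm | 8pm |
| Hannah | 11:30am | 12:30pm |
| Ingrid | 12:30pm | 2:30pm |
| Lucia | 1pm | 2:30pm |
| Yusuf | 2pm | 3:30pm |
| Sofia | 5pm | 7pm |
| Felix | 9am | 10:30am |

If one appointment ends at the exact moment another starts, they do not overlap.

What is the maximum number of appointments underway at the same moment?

Sort all start/end points and keep a running count:
9am start Felix → 1
10:30am end Felix → 0
11:30am start Hannah → 1
12:30pm end Hannah → 0
12:30pm start Ingrid → 1
1pm start Lucia → 2
2pm start Yusuf → 3
2:30pm end Ingrid → 2
2:30pm end Lucia → 1
3:30pm end Yusuf → 0
5pm start Sofia → 1
6:30pm start Kenji → 2
7pm end Sofia → 1
8pm end Kenji → 0
Peak is 3, at 2pm (Ingrid, Lucia, Yusuf).

3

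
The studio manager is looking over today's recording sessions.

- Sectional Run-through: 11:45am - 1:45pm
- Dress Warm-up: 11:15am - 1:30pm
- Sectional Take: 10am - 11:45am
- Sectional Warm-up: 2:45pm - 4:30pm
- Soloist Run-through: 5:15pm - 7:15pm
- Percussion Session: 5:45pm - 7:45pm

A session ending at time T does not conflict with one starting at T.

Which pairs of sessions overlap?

Sorted by start: Sectional Take, Dress Warm-up, Sectional Run-through, Sectional Warm-up, Soloist Run-through, Percussion Session.
Dress Warm-up starts before Sectional Take ends → Sectional Take and Dress Warm-up overlap.
Sectional Run-through starts exactly when Sectional Take ends (back-to-back, no overlap), so Sectional Take has no further overlaps.
Sectional Run-through starts before Dress Warm-up ends → Dress Warm-up and Sectional Run-through overlap.
Sectional Warm-up starts after Dress Warm-up ends, so Dress Warm-up has no further overlaps.
Sectional Warm-up starts after Sectional Run-through ends, so Sectional Run-through has no further overlaps.
Soloist Run-through starts after Sectional Warm-up ends, so Sectional Warm-up has no further overlaps.
Percussion Session starts before Soloist Run-through ends → Soloist Run-through and Percussion Session overlap.

Dress Warm-up & Sectional Run-through, Dress Warm-up & Sectional Take, Percussion Session & Soloist Run-through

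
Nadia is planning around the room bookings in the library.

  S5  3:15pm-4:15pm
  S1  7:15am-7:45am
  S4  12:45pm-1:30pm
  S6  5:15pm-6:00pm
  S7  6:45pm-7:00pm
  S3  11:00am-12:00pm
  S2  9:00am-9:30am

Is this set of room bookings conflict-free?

Sorted by start: S1, S2, S3, S4, S5, S6, S7.
S2 starts after S1 ends; S1 is clear from here.
S3 starts after S2 ends; S2 is clear from here.
S4 starts after S3 ends; S3 is clear from here.
S5 starts after S4 ends; S4 is clear from here.
S6 starts after S5 ends; S5 is clear from here.
S7 starts after S6 ends.
Every pair is clear; the schedule has no overlaps.

Yes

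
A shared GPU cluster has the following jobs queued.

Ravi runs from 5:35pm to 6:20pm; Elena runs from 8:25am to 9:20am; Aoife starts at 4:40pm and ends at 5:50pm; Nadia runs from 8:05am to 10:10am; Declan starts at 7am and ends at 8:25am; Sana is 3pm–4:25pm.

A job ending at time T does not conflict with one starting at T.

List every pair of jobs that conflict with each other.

Two intervals overlap when each starts before the other ends.
Sorted by start: Declan, Nadia, Elena, Sana, Aoife, Ravi.
Nadia starts before Declan ends → Declan and Nadia overlap.
Elena starts exactly when Declan ends (back-to-back, no overlap) — done with Declan.
Elena starts before Nadia ends → Nadia and Elena overlap.
Sana starts after Nadia ends — done with Nadia.
Sana starts after Elena ends — done with Elena.
Aoife starts after Sana ends — done with Sana.
Ravi starts before Aoife ends → Aoife and Ravi overlap.

Aoife & Ravi, Declan & Nadia, Elena & Nadia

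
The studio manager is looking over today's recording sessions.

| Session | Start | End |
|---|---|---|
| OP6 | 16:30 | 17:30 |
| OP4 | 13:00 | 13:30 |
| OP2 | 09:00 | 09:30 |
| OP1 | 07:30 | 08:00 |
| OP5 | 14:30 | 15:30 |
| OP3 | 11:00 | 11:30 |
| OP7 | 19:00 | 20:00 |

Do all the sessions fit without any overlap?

Check each pair: they overlap iff neither finishes before the other starts.
Sorted by start: OP1, OP2, OP3, OP4, OP5, OP6, OP7.
OP2 starts after OP1 ends — done with OP1.
OP3 starts after OP2 ends — done with OP2.
OP4 starts after OP3 ends — done with OP3.
OP5 starts after OP4 ends — done with OP4.
OP6 starts after OP5 ends — done with OP5.
OP7 starts after OP6 ends.
Every pair is clear; the schedule has no overlaps.

Yes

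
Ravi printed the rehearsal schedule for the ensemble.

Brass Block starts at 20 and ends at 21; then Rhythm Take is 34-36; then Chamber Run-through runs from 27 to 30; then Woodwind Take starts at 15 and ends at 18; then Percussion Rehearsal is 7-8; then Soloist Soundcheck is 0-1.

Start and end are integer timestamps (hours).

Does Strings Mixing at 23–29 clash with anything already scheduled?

Soloist Soundcheck: ends 1 at or before Strings Mixing starts 23 → clear.
Percussion Rehearsal: ends 8 at or before Strings Mixing starts 23 → clear.
Woodwind Take: ends 18 at or before Strings Mixing starts 23 → clear.
Brass Block: ends 21 at or before Strings Mixing starts 23 → clear.
Chamber Run-through: starts 27 before Strings Mixing ends 29, and ends 30 after Strings Mixing starts 23 → overlap.
Rhythm Take: starts 34 at or after Strings Mixing ends 29 → clear.
Strings Mixing overlaps Chamber Run-through.

Yes — it overlaps Chamber Run-through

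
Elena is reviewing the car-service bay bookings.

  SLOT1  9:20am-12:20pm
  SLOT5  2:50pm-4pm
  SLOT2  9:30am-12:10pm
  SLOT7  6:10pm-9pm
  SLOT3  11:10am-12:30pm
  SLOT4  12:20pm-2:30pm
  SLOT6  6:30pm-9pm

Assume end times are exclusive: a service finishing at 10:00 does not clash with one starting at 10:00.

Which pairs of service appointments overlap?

SLOT1 & SLOT2, SLOT1 & SLOT3, SLOT2 & SLOT3, SLOT3 & SLOT4, SLOT6 & SLOT7

Sorted by start: SLOT1, SLOT2, SLOT3, SLOT4, SLOT5, SLOT7, SLOT6.
SLOT2 starts before SLOT1 ends → SLOT1 and SLOT2 overlap.
SLOT3 starts before SLOT1 ends → SLOT1 and SLOT3 overlap.
SLOT4 starts exactly when SLOT1 ends (back-to-back, no overlap), so nothing later overlaps SLOT1 either.
SLOT3 starts before SLOT2 ends → SLOT2 and SLOT3 overlap.
SLOT4 starts after SLOT2 ends, so nothing later overlaps SLOT2 either.
SLOT4 starts before SLOT3 ends → SLOT3 and SLOT4 overlap.
SLOT5 starts after SLOT3 ends, so nothing later overlaps SLOT3 either.
SLOT5 starts after SLOT4 ends, so nothing later overlaps SLOT4 either.
SLOT7 starts after SLOT5 ends, so nothing later overlaps SLOT5 either.
SLOT6 starts before SLOT7 ends → SLOT7 and SLOT6 overlap.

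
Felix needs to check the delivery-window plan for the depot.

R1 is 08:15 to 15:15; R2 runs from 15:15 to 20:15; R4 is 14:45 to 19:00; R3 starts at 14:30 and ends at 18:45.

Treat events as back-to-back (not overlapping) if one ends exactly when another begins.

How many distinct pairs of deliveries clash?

Sorted by start: R1, R3, R4, R2.
R3 starts before R1 ends → R1 and R3 overlap.
R4 starts before R1 ends → R1 and R4 overlap.
R2 starts exactly when R1 ends (back-to-back, no overlap).
R4 starts before R3 ends → R3 and R4 overlap.
R2 starts before R3 ends → R3 and R2 overlap.
R2 starts before R4 ends → R4 and R2 overlap.
Overlapping pairs: R1 & R3, R1 & R4, R2 & R3, R2 & R4, R3 & R4 — 5 in total.

5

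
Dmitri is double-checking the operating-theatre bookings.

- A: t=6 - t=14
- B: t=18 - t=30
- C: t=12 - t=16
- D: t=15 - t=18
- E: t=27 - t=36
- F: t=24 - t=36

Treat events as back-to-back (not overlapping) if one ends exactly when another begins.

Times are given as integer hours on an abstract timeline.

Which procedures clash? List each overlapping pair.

A & C, B & E, B & F, C & D, E & F

Sorted by start: A, C, D, B, F, E.
C starts before A ends → A and C overlap.
D starts after A ends, so A has no further overlaps.
D starts before C ends → C and D overlap.
B starts after C ends, so C has no further overlaps.
B starts exactly when D ends (back-to-back, no overlap), so D has no further overlaps.
F starts before B ends → B and F overlap.
E starts before B ends → B and E overlap.
E starts before F ends → F and E overlap.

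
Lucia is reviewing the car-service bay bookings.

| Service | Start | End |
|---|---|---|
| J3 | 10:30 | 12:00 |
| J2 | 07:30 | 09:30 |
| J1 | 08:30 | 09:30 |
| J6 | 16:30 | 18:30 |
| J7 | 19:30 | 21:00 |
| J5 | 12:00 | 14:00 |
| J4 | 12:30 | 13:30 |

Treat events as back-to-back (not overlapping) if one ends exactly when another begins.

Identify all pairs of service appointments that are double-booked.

J1 & J2, J4 & J5

Sorted by start: J2, J1, J3, J5, J4, J6, J7.
J1 starts before J2 ends → J2 and J1 overlap.
J3 starts after J2 ends, so J2 has no further overlaps.
J3 starts after J1 ends, so J1 has no further overlaps.
J5 starts exactly when J3 ends (back-to-back, no overlap), so J3 has no further overlaps.
J4 starts before J5 ends → J5 and J4 overlap.
J6 starts after J5 ends, so J5 has no further overlaps.
J6 starts after J4 ends, so J4 has no further overlaps.
J7 starts after J6 ends.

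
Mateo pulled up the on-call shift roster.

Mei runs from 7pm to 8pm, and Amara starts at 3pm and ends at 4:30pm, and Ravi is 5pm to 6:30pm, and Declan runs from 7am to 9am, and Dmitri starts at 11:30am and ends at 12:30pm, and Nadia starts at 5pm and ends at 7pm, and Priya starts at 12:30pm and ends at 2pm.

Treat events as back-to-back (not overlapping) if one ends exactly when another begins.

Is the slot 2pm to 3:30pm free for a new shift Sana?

No — it overlaps Amara

Declan: ends 9am at or before Sana starts 2pm → clear.
Dmitri: ends 12:30pm at or before Sana starts 2pm → clear.
Priya: ends 2pm at or before Sana starts 2pm → clear.
Amara: starts 3pm before Sana ends 3:30pm, and ends 4:30pm after Sana starts 2pm → overlap.
Nadia: starts 5pm at or after Sana ends 3:30pm → clear.
Ravi: starts 5pm at or after Sana ends 3:30pm → clear.
Mei: starts 7pm at or after Sana ends 3:30pm → clear.
Sana overlaps Amara.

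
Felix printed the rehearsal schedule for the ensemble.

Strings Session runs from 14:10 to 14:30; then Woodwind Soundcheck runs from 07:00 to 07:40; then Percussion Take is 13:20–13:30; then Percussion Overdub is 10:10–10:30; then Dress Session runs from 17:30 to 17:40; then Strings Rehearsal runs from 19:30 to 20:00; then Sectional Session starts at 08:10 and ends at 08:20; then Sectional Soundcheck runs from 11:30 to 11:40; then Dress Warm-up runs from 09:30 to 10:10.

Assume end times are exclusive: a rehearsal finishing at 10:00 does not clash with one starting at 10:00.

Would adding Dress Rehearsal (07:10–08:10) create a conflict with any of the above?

Woodwind Soundcheck: starts 07:00 before Dress Rehearsal ends 08:10, and ends 07:40 after Dress Rehearsal starts 07:10 → overlap.
Sectional Session: starts 08:10 at or after Dress Rehearsal ends 08:10 → clear.
Dress Warm-up: starts 09:30 at or after Dress Rehearsal ends 08:10 → clear.
Percussion Overdub: starts 10:10 at or after Dress Rehearsal ends 08:10 → clear.
Sectional Soundcheck: starts 11:30 at or after Dress Rehearsal ends 08:10 → clear.
Percussion Take: starts 13:20 at or after Dress Rehearsal ends 08:10 → clear.
Strings Session: starts 14:10 at or after Dress Rehearsal ends 08:10 → clear.
Dress Session: starts 17:30 at or after Dress Rehearsal ends 08:10 → clear.
Strings Rehearsal: starts 19:30 at or after Dress Rehearsal ends 08:10 → clear.
Dress Rehearsal overlaps Woodwind Soundcheck.

Yes — it overlaps Woodwind Soundcheck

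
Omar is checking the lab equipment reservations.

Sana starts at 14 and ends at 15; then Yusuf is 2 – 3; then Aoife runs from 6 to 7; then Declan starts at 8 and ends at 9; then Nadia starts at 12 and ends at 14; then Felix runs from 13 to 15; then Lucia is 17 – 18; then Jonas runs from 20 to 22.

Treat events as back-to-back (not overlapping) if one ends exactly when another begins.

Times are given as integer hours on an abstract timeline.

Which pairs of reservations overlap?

Sorted by start: Yusuf, Aoife, Declan, Nadia, Felix, Sana, Lucia, Jonas.
Aoife starts after Yusuf ends, so Yusuf has no further overlaps.
Declan starts after Aoife ends, so Aoife has no further overlaps.
Nadia starts after Declan ends, so Declan has no further overlaps.
Felix starts before Nadia ends → Nadia and Felix overlap.
Sana starts exactly when Nadia ends (back-to-back, no overlap), so Nadia has no further overlaps.
Sana starts before Felix ends → Felix and Sana overlap.
Lucia starts after Felix ends, so Felix has no further overlaps.
Lucia starts after Sana ends, so Sana has no further overlaps.
Jonas starts after Lucia ends.

Felix & Nadia, Felix & Sana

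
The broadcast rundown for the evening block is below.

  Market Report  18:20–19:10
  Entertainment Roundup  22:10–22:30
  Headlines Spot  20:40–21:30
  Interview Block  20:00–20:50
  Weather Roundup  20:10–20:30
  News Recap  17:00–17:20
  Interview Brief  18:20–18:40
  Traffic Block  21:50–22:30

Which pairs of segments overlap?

Sorted by start: News Recap, Market Report, Interview Brief, Interview Block, Weather Roundup, Headlines Spot, Traffic Block, Entertainment Roundup.
Market Report starts after News Recap ends, so nothing later overlaps News Recap either.
Interview Brief starts before Market Report ends → Market Report and Interview Brief overlap.
Interview Block starts after Market Report ends, so nothing later overlaps Market Report either.
Interview Block starts after Interview Brief ends, so nothing later overlaps Interview Brief either.
Weather Roundup starts before Interview Block ends → Interview Block and Weather Roundup overlap.
Headlines Spot starts before Interview Block ends → Interview Block and Headlines Spot overlap.
Traffic Block starts after Interview Block ends, so nothing later overlaps Interview Block either.
Headlines Spot starts after Weather Roundup ends, so nothing later overlaps Weather Roundup either.
Traffic Block starts after Headlines Spot ends, so nothing later overlaps Headlines Spot either.
Entertainment Roundup starts before Traffic Block ends → Traffic Block and Entertainment Roundup overlap.

Entertainment Roundup & Traffic Block, Headlines Spot & Interview Block, Interview Block & Weather Roundup, Interview Brief & Market Report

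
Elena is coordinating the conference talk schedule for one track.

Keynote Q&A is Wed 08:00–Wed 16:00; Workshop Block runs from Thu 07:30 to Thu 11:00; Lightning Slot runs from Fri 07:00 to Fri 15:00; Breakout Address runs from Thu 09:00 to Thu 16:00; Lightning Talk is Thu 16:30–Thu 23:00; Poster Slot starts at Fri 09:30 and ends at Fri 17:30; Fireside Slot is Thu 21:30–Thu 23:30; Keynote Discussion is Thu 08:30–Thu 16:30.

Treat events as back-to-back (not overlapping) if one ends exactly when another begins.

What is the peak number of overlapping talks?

3

Sort all start/end points and keep a running count:
Wed 08:00 start Keynote Q&A → 1
Wed 16:00 end Keynote Q&A → 0
Thu 07:30 start Workshop Block → 1
Thu 08:30 start Keynote Discussion → 2
Thu 09:00 start Breakout Address → 3
Thu 11:00 end Workshop Block → 2
Thu 16:00 end Breakout Address → 1
Thu 16:30 end Keynote Discussion → 0
Thu 16:30 start Lightning Talk → 1
Thu 21:30 start Fireside Slot → 2
Thu 23:00 end Lightning Talk → 1
Thu 23:30 end Fireside Slot → 0
Fri 07:00 start Lightning Slot → 1
Fri 09:30 start Poster Slot → 2
Fri 15:00 end Lightning Slot → 1
Fri 17:30 end Poster Slot → 0
Peak is 3, at Thu 09:00 (Breakout Address, Keynote Discussion, Workshop Block).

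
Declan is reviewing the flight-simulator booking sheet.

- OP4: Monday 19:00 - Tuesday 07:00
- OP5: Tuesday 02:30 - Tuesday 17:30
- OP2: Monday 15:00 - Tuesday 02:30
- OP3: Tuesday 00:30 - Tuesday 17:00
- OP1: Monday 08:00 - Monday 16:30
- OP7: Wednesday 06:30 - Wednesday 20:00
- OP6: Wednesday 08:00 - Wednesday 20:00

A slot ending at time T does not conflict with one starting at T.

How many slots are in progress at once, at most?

Sort all start/end points and keep a running count:
Monday 08:00 start OP1 → 1
Monday 15:00 start OP2 → 2
Monday 16:30 end OP1 → 1
Monday 19:00 start OP4 → 2
Tuesday 00:30 start OP3 → 3
Tuesday 02:30 end OP2 → 2
Tuesday 02:30 start OP5 → 3
Tuesday 07:00 end OP4 → 2
Tuesday 17:00 end OP3 → 1
Tuesday 17:30 end OP5 → 0
Wednesday 06:30 start OP7 → 1
Wednesday 08:00 start OP6 → 2
Wednesday 20:00 end OP6 → 1
Wednesday 20:00 end OP7 → 0
Peak is 3, at Tuesday 00:30 (OP2, OP3, OP4).

3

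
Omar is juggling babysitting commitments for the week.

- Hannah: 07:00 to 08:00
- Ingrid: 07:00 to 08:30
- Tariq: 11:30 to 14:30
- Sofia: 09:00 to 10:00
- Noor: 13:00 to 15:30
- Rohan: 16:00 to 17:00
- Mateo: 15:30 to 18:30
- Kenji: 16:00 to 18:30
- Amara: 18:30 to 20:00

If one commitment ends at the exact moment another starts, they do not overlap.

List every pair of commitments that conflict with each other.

Two intervals overlap when each starts before the other ends.
Sorted by start: Hannah, Ingrid, Sofia, Tariq, Noor, Mateo, Rohan, Kenji, Amara.
Ingrid starts before Hannah ends → Hannah and Ingrid overlap.
Sofia starts after Hannah ends; Hannah is clear from here.
Sofia starts after Ingrid ends; Ingrid is clear from here.
Tariq starts after Sofia ends; Sofia is clear from here.
Noor starts before Tariq ends → Tariq and Noor overlap.
Mateo starts after Tariq ends; Tariq is clear from here.
Mateo starts exactly when Noor ends (back-to-back, no overlap); Noor is clear from here.
Rohan starts before Mateo ends → Mateo and Rohan overlap.
Kenji starts before Mateo ends → Mateo and Kenji overlap.
Amara starts exactly when Mateo ends (back-to-back, no overlap).
Kenji starts before Rohan ends → Rohan and Kenji overlap.
Amara starts after Rohan ends.
Amara starts exactly when Kenji ends (back-to-back, no overlap).

Hannah & Ingrid, Kenji & Mateo, Kenji & Rohan, Mateo & Rohan, Noor & Tariq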